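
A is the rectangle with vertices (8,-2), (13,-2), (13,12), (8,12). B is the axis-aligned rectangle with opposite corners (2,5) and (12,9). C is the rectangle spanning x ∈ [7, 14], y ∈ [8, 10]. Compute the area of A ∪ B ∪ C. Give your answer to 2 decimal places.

97.00

By inclusion–exclusion:
Individual areas: |A| = 70, |B| = 40, |C| = 14.
|A∩B|: x∈[8,12], y∈[5,9] → 4·4 = 16.
|A∩C|: x∈[8,13], y∈[8,10] → 5·2 = 10.
|B∩C|: x∈[7,12], y∈[8,9] → 5·1 = 5.
|A∩B∩C| = 4.
|A ∪ B ∪ C| = 124 − 31 + 4 = 97.00.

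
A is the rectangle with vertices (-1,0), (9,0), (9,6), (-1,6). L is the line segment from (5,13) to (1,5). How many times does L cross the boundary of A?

The segment meets the boundary at (1.5,6).

1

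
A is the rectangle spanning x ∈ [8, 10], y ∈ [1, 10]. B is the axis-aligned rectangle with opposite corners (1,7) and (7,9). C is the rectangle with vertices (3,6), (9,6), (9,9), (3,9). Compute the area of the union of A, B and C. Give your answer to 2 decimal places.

37.00

By inclusion–exclusion:
Individual areas: |A| = 18, |B| = 12, |C| = 18.
|A∩B| = 0 (no overlap).
|A∩C|: x∈[8,9], y∈[6,9] → 1·3 = 3.
|B∩C|: x∈[3,7], y∈[7,9] → 4·2 = 8.
|A∩B∩C| = 0.
|A ∪ B ∪ C| = 48 − 11 + 0 = 37.00.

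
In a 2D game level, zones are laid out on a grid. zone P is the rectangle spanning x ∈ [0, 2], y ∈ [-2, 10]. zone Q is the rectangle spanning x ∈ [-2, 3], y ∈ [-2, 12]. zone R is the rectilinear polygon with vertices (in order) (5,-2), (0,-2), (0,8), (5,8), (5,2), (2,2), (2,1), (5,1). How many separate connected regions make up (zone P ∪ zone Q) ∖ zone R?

2

(zone P ∪ zone Q) ∖ zone R splits into 2 disjoint pieces (area 40, area 1).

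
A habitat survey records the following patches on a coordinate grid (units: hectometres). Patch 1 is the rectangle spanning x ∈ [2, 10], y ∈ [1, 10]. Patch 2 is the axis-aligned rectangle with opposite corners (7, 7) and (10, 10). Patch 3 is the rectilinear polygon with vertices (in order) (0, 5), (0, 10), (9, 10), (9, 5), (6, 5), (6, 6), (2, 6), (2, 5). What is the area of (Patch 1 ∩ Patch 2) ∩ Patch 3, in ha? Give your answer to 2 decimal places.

The region (Patch 1 ∩ Patch 2) ∩ Patch 3 is the polygon with vertices (7,7), (7,10), (9,10), (9,7).
By the shoelace formula its area is 6.00.

6.00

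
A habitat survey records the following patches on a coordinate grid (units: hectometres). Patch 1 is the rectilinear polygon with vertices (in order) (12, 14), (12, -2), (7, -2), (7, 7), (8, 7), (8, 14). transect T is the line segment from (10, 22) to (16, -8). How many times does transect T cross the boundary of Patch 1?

2

The segment meets the boundary at (12,12), (11.6,14).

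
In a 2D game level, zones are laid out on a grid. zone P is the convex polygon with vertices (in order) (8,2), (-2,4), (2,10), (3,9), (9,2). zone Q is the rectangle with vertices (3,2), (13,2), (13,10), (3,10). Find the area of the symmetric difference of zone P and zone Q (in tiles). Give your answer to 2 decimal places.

|zone P| = 38.5, |zone Q| = 80, |zone P∩zone Q| = 18.5.
|zone P △ zone Q| = |zone P| + |zone Q| − 2·|zone P∩zone Q| = 38.5 + 80 − 37 = 81.50.

81.50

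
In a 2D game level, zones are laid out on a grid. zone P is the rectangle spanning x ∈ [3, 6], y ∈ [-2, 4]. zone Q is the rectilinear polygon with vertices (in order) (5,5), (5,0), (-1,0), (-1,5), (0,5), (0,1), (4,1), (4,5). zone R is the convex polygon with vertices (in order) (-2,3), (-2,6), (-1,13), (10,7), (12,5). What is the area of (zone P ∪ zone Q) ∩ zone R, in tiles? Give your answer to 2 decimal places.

3.07

|zone P ∪ zone Q| = 27.
|(zone P ∪ zone Q) ∩ zone R| = 3.07.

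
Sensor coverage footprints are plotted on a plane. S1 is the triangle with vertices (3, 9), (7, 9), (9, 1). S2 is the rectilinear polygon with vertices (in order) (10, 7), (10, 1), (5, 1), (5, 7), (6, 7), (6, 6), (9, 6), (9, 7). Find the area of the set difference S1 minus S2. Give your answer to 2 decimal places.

8.79

|S1| = 16, |S1∩S2| = 7.2083.
|S1 ∖ S2| = |S1| − |S1∩S2| = 16 − 7.2083 = 8.79.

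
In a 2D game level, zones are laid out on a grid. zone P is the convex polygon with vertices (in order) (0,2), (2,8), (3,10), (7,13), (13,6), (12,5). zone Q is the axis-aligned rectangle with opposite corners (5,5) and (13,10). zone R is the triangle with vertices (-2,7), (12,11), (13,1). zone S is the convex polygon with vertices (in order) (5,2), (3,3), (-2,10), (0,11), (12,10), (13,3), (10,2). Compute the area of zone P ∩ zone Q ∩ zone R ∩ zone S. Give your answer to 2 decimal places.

The intersection is the polygon with vertices (5,5), (5,9), (8.5,10), (9.571,10), (12.434,6.66), (12.546,5.545), (12,5).
By the shoelace formula its area is 30.61.

30.61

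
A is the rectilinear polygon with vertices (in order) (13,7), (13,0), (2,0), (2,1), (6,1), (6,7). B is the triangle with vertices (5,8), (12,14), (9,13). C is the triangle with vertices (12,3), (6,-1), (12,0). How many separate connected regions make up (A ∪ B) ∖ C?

(A ∪ B) ∖ C splits into 2 disjoint pieces (area 46.25, area 5.5).

2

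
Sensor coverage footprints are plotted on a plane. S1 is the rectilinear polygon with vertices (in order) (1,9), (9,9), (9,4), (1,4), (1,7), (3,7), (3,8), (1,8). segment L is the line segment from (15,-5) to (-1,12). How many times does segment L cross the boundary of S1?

4

The segment meets the boundary at (1.824,9), (2.765,8), (3,7.75), (6.529,4).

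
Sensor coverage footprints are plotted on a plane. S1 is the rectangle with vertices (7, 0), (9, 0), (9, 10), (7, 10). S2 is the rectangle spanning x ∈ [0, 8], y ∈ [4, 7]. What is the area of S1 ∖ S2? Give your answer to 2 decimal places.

17.00

|S1∩S2|: x∈[7,8], y∈[4,7] → 1·3 = 3.
|S1| = 20.
|S1 ∖ S2| = |S1| − |S1∩S2| = 20 − 3 = 17.00.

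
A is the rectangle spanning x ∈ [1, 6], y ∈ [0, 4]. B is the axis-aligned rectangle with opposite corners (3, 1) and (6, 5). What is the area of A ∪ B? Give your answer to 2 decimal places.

By inclusion–exclusion:
Individual areas: |A| = 20, |B| = 12.
|A∩B|: x∈[3,6], y∈[1,4] → 3·3 = 9.
|A ∪ B| = 32 − 9 = 23.00.

23.00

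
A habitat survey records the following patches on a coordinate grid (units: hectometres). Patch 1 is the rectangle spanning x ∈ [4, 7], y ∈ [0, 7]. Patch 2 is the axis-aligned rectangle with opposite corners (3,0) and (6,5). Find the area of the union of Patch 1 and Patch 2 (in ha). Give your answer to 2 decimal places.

By inclusion–exclusion:
Individual areas: |Patch 1| = 21, |Patch 2| = 15.
|Patch 1∩Patch 2|: x∈[4,6], y∈[0,5] → 2·5 = 10.
|Patch 1 ∪ Patch 2| = 36 − 10 = 26.00.

26.00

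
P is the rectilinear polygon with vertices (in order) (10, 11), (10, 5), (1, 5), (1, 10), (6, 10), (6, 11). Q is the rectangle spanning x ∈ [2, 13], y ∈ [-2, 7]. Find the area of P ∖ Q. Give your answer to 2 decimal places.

33.00

|P| = 49, |P∩Q| = 16.
|P ∖ Q| = |P| − |P∩Q| = 49 − 16 = 33.00.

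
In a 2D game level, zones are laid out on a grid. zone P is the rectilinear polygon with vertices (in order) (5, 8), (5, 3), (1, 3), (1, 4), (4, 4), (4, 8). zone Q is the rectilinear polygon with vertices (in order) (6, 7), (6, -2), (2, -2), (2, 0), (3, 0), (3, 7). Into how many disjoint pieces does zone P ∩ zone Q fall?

zone P ∩ zone Q is a single connected region.

1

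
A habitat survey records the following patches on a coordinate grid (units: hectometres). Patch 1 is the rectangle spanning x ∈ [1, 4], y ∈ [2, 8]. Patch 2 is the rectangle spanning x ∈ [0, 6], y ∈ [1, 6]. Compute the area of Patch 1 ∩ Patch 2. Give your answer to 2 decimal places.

12.00

|Patch 1∩Patch 2|: x∈[1,4], y∈[2,6] → 3·4 = 12.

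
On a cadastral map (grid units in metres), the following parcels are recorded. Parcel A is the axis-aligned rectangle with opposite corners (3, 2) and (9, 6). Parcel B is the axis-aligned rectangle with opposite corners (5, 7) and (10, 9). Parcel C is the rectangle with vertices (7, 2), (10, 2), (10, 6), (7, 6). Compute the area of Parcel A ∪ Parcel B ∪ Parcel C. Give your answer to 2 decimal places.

By inclusion–exclusion:
Individual areas: |Parcel A| = 24, |Parcel B| = 10, |Parcel C| = 12.
|Parcel A∩Parcel B| = 0 (no overlap).
|Parcel A∩Parcel C|: x∈[7,9], y∈[2,6] → 2·4 = 8.
|Parcel B∩Parcel C| = 0 (no overlap).
|Parcel A∩Parcel B∩Parcel C| = 0.
|Parcel A ∪ Parcel B ∪ Parcel C| = 46 − 8 + 0 = 38.00.

38.00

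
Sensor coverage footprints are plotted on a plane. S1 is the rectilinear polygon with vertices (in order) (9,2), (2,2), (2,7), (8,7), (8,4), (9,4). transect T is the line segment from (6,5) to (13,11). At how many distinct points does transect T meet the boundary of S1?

The segment meets the boundary at (8,6.714).

1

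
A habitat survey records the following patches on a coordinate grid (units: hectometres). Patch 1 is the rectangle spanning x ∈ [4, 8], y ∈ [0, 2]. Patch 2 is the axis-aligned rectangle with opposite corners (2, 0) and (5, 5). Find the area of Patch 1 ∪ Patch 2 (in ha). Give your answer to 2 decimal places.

By inclusion–exclusion:
Individual areas: |Patch 1| = 8, |Patch 2| = 15.
|Patch 1∩Patch 2|: x∈[4,5], y∈[0,2] → 1·2 = 2.
|Patch 1 ∪ Patch 2| = 23 − 2 = 21.00.

21.00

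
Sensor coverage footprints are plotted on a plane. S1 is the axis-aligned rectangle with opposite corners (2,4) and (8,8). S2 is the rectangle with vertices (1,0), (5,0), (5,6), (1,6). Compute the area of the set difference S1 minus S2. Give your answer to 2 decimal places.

|S1∩S2|: x∈[2,5], y∈[4,6] → 3·2 = 6.
|S1| = 24.
|S1 ∖ S2| = |S1| − |S1∩S2| = 24 − 6 = 18.00.

18.00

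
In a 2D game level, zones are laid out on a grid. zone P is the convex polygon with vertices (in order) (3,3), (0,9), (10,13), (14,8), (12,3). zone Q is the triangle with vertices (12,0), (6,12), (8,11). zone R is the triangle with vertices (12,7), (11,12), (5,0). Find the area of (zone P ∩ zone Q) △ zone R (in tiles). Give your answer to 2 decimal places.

24.79

|zone P ∩ zone Q| = 8.2614.
|(zone P ∩ zone Q) ∩ zone R| = 2.2351.
|(zone P ∩ zone Q) △ zone R| = 8.2614 + 21 − 4.4702 = 24.79.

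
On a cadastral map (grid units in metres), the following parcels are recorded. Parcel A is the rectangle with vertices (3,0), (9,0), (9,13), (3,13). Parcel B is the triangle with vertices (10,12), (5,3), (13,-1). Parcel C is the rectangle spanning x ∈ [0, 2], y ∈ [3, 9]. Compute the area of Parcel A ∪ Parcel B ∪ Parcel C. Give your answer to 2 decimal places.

By inclusion–exclusion:
Individual areas: |Parcel A| = 78, |Parcel B| = 46, |Parcel C| = 12.
|Parcel A∩Parcel B| = 18.4.
|Parcel A∩Parcel C| = 0 (no overlap).
|Parcel B∩Parcel C| = 0.
|Parcel A∩Parcel B∩Parcel C| = 0.
|Parcel A ∪ Parcel B ∪ Parcel C| = 136 − 18.4 + 0 = 117.60.

117.60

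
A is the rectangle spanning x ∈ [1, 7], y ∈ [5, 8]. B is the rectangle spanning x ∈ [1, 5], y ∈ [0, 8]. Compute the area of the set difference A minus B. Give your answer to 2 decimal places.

|A∩B|: x∈[1,5], y∈[5,8] → 4·3 = 12.
|A| = 18.
|A ∖ B| = |A| − |A∩B| = 18 − 12 = 6.00.

6.00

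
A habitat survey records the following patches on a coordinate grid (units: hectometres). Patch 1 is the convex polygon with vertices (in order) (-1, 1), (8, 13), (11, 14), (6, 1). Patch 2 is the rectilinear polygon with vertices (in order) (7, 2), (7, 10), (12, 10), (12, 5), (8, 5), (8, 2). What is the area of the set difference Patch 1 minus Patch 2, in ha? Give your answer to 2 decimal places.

|Patch 1| = 59, |Patch 1∩Patch 2| = 7.8769.
|Patch 1 ∖ Patch 2| = |Patch 1| − |Patch 1∩Patch 2| = 59 − 7.8769 = 51.12.

51.12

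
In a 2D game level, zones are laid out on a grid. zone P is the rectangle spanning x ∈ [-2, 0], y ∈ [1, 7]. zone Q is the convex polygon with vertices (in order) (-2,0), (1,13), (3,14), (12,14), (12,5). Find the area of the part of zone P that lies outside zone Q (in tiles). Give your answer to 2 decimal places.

|zone P| = 12, |zone P∩zone Q| = 6.4615.
|zone P ∖ zone Q| = |zone P| − |zone P∩zone Q| = 12 − 6.4615 = 5.54.

5.54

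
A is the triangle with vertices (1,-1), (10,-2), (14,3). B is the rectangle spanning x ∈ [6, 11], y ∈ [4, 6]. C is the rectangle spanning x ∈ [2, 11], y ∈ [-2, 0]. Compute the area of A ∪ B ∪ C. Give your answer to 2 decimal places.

By inclusion–exclusion:
Individual areas: |A| = 24.5, |B| = 10, |C| = 18.
|A∩B| = 0.
|A∩C| = 13.0406.
|B∩C| = 0 (no overlap).
|A∩B∩C| = 0.
|A ∪ B ∪ C| = 52.5 − 13.0406 + 0 = 39.46.

39.46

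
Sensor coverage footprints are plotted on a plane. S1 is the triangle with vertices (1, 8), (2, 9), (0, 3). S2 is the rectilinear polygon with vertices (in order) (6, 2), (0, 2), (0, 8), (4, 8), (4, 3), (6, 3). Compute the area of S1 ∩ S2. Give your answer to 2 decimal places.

The intersection is the polygon with vertices (0,3), (1,8), (1.667,8).
By the shoelace formula its area is 1.67.

1.67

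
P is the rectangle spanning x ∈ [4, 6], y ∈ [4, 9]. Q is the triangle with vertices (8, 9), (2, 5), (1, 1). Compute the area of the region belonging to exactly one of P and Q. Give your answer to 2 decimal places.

|P| = 10, |Q| = 10, |P∩Q| = 2.8571.
|P △ Q| = |P| + |Q| − 2·|P∩Q| = 10 + 10 − 5.7143 = 14.29.

14.29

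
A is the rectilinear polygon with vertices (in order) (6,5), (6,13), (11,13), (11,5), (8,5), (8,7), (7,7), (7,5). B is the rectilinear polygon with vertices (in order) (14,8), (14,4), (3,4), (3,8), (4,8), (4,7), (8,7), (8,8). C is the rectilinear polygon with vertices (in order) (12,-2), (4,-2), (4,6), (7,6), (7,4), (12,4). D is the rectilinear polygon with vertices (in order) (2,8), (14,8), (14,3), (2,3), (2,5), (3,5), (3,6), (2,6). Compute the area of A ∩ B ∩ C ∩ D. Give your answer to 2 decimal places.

1.00

The intersection is the polygon with vertices (6,5), (6,6), (7,6), (7,5).
By the shoelace formula its area is 1.00.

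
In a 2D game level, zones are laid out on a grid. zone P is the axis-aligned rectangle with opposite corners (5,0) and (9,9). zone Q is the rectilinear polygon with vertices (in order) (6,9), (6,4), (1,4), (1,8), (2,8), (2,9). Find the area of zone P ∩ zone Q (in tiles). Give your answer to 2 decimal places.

The intersection is the polygon with vertices (6,9), (6,4), (5,4), (5,9).
By the shoelace formula its area is 5.00.

5.00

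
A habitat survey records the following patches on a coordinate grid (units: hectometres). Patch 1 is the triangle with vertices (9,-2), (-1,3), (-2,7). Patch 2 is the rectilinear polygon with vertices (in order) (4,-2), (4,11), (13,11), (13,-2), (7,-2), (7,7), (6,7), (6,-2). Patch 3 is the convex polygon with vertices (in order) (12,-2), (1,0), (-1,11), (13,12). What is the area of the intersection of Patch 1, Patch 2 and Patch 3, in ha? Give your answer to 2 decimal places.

2.95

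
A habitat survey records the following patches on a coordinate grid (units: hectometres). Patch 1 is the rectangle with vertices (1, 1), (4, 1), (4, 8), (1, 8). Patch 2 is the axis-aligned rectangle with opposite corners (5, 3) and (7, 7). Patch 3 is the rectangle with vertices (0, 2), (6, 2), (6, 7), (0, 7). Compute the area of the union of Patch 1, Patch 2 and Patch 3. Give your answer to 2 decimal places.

By inclusion–exclusion:
Individual areas: |Patch 1| = 21, |Patch 2| = 8, |Patch 3| = 30.
|Patch 1∩Patch 2| = 0 (no overlap).
|Patch 1∩Patch 3|: x∈[1,4], y∈[2,7] → 3·5 = 15.
|Patch 2∩Patch 3|: x∈[5,6], y∈[3,7] → 1·4 = 4.
|Patch 1∩Patch 2∩Patch 3| = 0.
|Patch 1 ∪ Patch 2 ∪ Patch 3| = 59 − 19 + 0 = 40.00.

40.00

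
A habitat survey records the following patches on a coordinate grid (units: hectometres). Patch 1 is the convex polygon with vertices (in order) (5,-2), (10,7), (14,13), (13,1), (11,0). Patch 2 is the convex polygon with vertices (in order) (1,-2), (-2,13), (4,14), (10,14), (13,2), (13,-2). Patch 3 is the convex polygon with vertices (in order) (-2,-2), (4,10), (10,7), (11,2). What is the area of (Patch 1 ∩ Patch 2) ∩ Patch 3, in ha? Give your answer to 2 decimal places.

12.09

The region (Patch 1 ∩ Patch 2) ∩ Patch 3 is the polygon with vertices (10,7), (11,2), (6.443,0.598).
By the shoelace formula its area is 12.09.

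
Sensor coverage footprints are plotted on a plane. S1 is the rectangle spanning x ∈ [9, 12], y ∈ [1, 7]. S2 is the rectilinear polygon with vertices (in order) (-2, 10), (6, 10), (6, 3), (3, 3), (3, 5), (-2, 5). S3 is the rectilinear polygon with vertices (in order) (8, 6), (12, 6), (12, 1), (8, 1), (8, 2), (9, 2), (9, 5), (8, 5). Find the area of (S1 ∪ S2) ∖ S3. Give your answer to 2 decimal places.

|S1 ∪ S2| = 64.
|(S1 ∪ S2) ∩ S3| = 15.
|(S1 ∪ S2) ∖ S3| = 64 − 15 = 49.00.

49.00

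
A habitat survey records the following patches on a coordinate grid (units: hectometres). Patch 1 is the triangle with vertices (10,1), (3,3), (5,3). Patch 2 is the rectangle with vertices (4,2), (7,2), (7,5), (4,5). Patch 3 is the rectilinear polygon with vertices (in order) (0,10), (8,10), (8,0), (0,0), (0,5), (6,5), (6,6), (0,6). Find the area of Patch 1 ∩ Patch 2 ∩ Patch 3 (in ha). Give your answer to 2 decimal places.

The intersection is the polygon with vertices (4,3), (5,3), (7,2.2), (7,2), (6.5,2), (4,2.714).
By the shoelace formula its area is 1.31.

1.31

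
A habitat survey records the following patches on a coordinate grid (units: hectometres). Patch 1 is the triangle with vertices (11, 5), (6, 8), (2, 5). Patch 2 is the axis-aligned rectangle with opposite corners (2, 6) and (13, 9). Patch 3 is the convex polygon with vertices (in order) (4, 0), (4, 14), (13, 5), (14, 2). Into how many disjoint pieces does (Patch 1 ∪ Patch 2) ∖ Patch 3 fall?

2

(Patch 1 ∪ Patch 2) ∖ Patch 3 splits into 2 disjoint pieces (area 7.3333, area 7.5).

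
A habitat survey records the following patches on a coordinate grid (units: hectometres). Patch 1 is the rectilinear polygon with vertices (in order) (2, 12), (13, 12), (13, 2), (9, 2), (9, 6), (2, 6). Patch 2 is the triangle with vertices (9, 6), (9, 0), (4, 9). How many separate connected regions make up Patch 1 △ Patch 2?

1

Patch 1 △ Patch 2 is a single connected region.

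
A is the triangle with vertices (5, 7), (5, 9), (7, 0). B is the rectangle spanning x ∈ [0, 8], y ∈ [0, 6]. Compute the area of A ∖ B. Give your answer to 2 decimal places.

|A| = 2, |A∩B| = 1.1429.
|A ∖ B| = |A| − |A∩B| = 2 − 1.1429 = 0.86.

0.86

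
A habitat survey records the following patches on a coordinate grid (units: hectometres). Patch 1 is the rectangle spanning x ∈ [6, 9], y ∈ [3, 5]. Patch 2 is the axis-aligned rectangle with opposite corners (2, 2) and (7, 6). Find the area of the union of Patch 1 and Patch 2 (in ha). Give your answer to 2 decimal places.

By inclusion–exclusion:
Individual areas: |Patch 1| = 6, |Patch 2| = 20.
|Patch 1∩Patch 2|: x∈[6,7], y∈[3,5] → 1·2 = 2.
|Patch 1 ∪ Patch 2| = 26 − 2 = 24.00.

24.00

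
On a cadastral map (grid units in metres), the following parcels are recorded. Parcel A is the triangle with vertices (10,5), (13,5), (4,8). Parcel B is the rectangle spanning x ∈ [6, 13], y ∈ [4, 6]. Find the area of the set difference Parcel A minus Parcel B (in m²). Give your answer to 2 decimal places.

2.00

|Parcel A| = 4.5, |Parcel A∩Parcel B| = 2.5.
|Parcel A ∖ Parcel B| = |Parcel A| − |Parcel A∩Parcel B| = 4.5 − 2.5 = 2.00.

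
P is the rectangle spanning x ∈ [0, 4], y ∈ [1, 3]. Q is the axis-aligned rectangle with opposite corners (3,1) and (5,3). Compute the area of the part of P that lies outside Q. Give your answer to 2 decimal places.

|P∩Q|: x∈[3,4], y∈[1,3] → 1·2 = 2.
|P| = 8.
|P ∖ Q| = |P| − |P∩Q| = 8 − 2 = 6.00.

6.00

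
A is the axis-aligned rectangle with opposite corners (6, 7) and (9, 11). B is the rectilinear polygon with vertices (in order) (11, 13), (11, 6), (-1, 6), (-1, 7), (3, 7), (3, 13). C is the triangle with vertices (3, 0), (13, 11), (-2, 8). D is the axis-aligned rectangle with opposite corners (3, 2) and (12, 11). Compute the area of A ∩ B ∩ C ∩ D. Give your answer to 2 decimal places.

The intersection is the polygon with vertices (9,10.2), (9,7), (6,7), (6,9.6).
By the shoelace formula its area is 8.70.

8.70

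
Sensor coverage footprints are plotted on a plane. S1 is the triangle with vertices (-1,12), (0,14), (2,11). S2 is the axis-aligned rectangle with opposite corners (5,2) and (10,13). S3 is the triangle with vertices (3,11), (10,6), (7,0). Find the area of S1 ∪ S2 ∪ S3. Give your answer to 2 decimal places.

By inclusion–exclusion:
Individual areas: |S1| = 3.5, |S2| = 55, |S3| = 28.5.
|S1∩S2| = 0.
|S1∩S3| = 0.
|S2∩S3| = 22.7013.
|S1∩S2∩S3| = 0.
|S1 ∪ S2 ∪ S3| = 87 − 22.7013 + 0 = 64.30.

64.30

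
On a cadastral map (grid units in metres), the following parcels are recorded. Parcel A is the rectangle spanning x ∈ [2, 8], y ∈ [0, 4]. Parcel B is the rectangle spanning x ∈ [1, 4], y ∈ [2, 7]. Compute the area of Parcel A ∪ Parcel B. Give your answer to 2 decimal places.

35.00

By inclusion–exclusion:
Individual areas: |Parcel A| = 24, |Parcel B| = 15.
|Parcel A∩Parcel B|: x∈[2,4], y∈[2,4] → 2·2 = 4.
|Parcel A ∪ Parcel B| = 39 − 4 = 35.00.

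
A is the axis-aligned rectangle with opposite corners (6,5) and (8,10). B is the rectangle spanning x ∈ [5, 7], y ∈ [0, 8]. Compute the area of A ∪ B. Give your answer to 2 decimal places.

By inclusion–exclusion:
Individual areas: |A| = 10, |B| = 16.
|A∩B|: x∈[6,7], y∈[5,8] → 1·3 = 3.
|A ∪ B| = 26 − 3 = 23.00.

23.00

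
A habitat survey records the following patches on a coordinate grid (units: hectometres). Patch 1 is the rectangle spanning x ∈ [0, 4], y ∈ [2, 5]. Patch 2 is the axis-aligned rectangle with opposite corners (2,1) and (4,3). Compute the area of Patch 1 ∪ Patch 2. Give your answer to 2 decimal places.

14.00

By inclusion–exclusion:
Individual areas: |Patch 1| = 12, |Patch 2| = 4.
|Patch 1∩Patch 2|: x∈[2,4], y∈[2,3] → 2·1 = 2.
|Patch 1 ∪ Patch 2| = 16 − 2 = 14.00.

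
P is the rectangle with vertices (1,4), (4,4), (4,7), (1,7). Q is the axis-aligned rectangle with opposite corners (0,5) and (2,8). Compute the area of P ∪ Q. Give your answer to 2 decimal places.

By inclusion–exclusion:
Individual areas: |P| = 9, |Q| = 6.
|P∩Q|: x∈[1,2], y∈[5,7] → 1·2 = 2.
|P ∪ Q| = 15 − 2 = 13.00.

13.00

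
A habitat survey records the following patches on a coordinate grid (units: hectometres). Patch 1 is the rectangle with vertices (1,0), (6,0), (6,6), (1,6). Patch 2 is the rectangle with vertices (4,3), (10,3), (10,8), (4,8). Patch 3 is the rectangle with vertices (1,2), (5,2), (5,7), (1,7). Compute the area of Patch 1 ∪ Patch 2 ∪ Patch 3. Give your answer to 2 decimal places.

By inclusion–exclusion:
Individual areas: |Patch 1| = 30, |Patch 2| = 30, |Patch 3| = 20.
|Patch 1∩Patch 2|: x∈[4,6], y∈[3,6] → 2·3 = 6.
|Patch 1∩Patch 3|: x∈[1,5], y∈[2,6] → 4·4 = 16.
|Patch 2∩Patch 3|: x∈[4,5], y∈[3,7] → 1·4 = 4.
|Patch 1∩Patch 2∩Patch 3| = 3.
|Patch 1 ∪ Patch 2 ∪ Patch 3| = 80 − 26 + 3 = 57.00.

57.00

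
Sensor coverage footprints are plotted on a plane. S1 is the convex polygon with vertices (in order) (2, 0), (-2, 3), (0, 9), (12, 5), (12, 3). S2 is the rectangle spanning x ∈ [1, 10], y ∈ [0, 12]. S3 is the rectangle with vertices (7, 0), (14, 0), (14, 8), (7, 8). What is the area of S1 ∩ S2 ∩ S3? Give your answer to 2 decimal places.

The intersection is the polygon with vertices (10,5.667), (10,2.4), (7,1.5), (7,6.667).
By the shoelace formula its area is 12.65.

12.65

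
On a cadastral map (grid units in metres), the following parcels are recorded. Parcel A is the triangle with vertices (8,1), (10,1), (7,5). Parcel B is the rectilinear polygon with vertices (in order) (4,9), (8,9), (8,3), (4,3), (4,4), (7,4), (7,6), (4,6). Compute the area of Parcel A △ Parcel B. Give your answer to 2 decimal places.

20.33

|Parcel A| = 4, |Parcel B| = 18, |Parcel A∩Parcel B| = 0.8333.
|Parcel A △ Parcel B| = |Parcel A| + |Parcel B| − 2·|Parcel A∩Parcel B| = 4 + 18 − 1.6667 = 20.33.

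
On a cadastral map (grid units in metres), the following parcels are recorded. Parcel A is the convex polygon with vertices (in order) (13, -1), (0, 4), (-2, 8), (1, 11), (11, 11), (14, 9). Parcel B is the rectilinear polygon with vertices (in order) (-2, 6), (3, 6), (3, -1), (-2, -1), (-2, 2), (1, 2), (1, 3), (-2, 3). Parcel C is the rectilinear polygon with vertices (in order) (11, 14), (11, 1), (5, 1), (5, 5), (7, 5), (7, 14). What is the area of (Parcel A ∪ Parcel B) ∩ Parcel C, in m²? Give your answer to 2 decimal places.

The region (Parcel A ∪ Parcel B) ∩ Parcel C is the polygon with vertices (11,11), (11,1), (7.8,1), (5,2.077), (5,5), (7,5), (7,11).
By the shoelace formula its area is 46.49.

46.49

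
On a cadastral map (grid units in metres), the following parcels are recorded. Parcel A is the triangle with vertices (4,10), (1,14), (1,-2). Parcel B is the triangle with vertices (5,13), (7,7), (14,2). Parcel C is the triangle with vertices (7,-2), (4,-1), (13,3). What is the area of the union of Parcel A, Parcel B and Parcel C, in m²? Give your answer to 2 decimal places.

50.49

By inclusion–exclusion:
Individual areas: |Parcel A| = 24, |Parcel B| = 16, |Parcel C| = 10.5.
|Parcel A∩Parcel B| = 0.
|Parcel A∩Parcel C| = 0.
|Parcel B∩Parcel C| = 0.0089.
|Parcel A∩Parcel B∩Parcel C| = 0.
|Parcel A ∪ Parcel B ∪ Parcel C| = 50.5 − 0.0089 + 0 = 50.49.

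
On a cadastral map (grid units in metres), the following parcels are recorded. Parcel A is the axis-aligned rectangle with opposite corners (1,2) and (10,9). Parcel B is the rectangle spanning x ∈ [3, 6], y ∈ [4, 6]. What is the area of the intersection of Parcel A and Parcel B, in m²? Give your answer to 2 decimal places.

|Parcel A∩Parcel B|: x∈[3,6], y∈[4,6] → 3·2 = 6.

6.00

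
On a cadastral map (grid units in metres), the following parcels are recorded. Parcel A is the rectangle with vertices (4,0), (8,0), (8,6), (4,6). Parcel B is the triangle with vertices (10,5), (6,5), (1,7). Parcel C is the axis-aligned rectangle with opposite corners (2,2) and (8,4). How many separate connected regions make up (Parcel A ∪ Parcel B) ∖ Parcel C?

(Parcel A ∪ Parcel B) ∖ Parcel C splits into 2 disjoint pieces (area 8, area 9.4944).

2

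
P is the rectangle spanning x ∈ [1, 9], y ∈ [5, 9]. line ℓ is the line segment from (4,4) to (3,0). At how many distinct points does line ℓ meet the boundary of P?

0

The segment lies entirely outside P and never meets its boundary.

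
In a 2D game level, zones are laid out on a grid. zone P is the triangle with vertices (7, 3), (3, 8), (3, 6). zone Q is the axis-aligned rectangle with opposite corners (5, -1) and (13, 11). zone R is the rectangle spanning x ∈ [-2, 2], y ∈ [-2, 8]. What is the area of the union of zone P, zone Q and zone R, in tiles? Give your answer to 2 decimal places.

139.00

By inclusion–exclusion:
Individual areas: |zone P| = 4, |zone Q| = 96, |zone R| = 40.
|zone P∩zone Q| = 1.
|zone P∩zone R| = 0.
|zone Q∩zone R| = 0 (no overlap).
|zone P∩zone Q∩zone R| = 0.
|zone P ∪ zone Q ∪ zone R| = 140 − 1 + 0 = 139.00.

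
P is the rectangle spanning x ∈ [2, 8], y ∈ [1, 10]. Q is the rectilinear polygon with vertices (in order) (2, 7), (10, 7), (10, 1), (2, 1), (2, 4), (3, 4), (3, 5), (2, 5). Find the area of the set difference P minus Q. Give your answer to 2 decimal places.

|P| = 54, |P∩Q| = 35.
|P ∖ Q| = |P| − |P∩Q| = 54 − 35 = 19.00.

19.00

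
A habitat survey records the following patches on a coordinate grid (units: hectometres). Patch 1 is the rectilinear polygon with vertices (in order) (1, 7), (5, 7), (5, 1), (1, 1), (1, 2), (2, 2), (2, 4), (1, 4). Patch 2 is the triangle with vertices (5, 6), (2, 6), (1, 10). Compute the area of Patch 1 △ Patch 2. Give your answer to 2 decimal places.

22.75

|Patch 1| = 22, |Patch 2| = 6, |Patch 1∩Patch 2| = 2.625.
|Patch 1 △ Patch 2| = |Patch 1| + |Patch 2| − 2·|Patch 1∩Patch 2| = 22 + 6 − 5.25 = 22.75.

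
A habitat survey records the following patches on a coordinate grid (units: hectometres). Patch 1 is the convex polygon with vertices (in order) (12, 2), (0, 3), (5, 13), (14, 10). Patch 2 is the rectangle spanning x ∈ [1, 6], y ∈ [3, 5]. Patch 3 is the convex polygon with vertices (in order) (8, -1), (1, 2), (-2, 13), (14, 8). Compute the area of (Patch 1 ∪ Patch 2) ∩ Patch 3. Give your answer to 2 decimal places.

The region (Patch 1 ∪ Patch 2) ∩ Patch 3 is the polygon with vertices (1,5), (4.054,11.108), (13.536,8.145), (13.2,6.8), (10.105,2.158), (0.744,2.938), (0.471,3.941).
By the shoelace formula its area is 77.08.

77.08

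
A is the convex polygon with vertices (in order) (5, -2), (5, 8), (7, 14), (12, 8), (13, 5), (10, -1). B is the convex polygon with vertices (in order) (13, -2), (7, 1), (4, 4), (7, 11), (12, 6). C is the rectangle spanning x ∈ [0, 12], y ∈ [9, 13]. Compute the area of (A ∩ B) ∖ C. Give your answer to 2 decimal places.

50.63

|A ∩ B| = 53.4833.
|(A ∩ B) ∩ C| = 2.8571.
|(A ∩ B) ∖ C| = 53.4833 − 2.8571 = 50.63.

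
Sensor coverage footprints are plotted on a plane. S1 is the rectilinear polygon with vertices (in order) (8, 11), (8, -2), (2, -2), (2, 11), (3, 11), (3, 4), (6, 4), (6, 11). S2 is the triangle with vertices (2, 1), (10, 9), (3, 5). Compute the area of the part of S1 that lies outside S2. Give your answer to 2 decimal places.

|S1| = 57, |S1∩S2| = 6.0714.
|S1 ∖ S2| = |S1| − |S1∩S2| = 57 − 6.0714 = 50.93.

50.93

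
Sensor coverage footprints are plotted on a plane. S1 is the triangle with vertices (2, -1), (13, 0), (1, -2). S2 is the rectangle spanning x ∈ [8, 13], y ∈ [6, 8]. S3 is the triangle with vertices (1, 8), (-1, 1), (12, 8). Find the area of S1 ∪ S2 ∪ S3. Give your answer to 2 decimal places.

By inclusion–exclusion:
Individual areas: |S1| = 5, |S2| = 10, |S3| = 38.5.
|S1∩S2| = 0.
|S1∩S3| = 0.
|S2∩S3| = 4.2857.
|S1∩S2∩S3| = 0.
|S1 ∪ S2 ∪ S3| = 53.5 − 4.2857 + 0 = 49.21.

49.21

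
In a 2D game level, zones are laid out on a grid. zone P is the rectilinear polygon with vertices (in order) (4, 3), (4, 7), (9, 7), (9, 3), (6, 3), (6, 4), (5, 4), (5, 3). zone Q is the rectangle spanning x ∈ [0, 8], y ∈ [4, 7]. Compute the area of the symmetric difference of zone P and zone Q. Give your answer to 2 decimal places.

19.00

|zone P| = 19, |zone Q| = 24, |zone P∩zone Q| = 12.
|zone P △ zone Q| = |zone P| + |zone Q| − 2·|zone P∩zone Q| = 19 + 24 − 24 = 19.00.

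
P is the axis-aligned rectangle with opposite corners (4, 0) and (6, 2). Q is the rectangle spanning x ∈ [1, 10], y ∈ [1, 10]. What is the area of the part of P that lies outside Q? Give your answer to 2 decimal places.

|P∩Q|: x∈[4,6], y∈[1,2] → 2·1 = 2.
|P| = 4.
|P ∖ Q| = |P| − |P∩Q| = 4 − 2 = 2.00.

2.00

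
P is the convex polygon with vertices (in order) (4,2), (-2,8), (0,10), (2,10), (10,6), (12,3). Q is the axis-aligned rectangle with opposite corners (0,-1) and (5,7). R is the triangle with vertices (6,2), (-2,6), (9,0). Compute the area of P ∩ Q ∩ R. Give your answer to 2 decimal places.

The intersection is the polygon with vertices (5,2.182), (2.4,3.6), (2,4), (5,2.5).
By the shoelace formula its area is 0.71.

0.71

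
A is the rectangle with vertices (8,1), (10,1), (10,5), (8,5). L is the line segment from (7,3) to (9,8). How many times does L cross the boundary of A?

0

The segment lies entirely outside A and never meets its boundary.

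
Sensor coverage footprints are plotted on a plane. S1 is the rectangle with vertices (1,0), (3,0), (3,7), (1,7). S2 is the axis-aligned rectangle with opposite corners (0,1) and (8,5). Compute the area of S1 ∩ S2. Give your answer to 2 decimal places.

8.00

|S1∩S2|: x∈[1,3], y∈[1,5] → 2·4 = 8.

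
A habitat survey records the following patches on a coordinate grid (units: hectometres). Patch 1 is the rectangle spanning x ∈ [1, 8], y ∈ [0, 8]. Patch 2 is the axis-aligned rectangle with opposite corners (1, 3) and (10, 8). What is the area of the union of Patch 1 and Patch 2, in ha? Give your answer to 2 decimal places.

66.00

By inclusion–exclusion:
Individual areas: |Patch 1| = 56, |Patch 2| = 45.
|Patch 1∩Patch 2|: x∈[1,8], y∈[3,8] → 7·5 = 35.
|Patch 1 ∪ Patch 2| = 101 − 35 = 66.00.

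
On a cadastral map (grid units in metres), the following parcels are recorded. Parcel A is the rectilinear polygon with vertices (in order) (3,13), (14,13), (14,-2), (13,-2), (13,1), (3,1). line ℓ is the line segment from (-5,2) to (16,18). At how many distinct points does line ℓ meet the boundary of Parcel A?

The segment meets the boundary at (9.438,13), (3,8.095).

2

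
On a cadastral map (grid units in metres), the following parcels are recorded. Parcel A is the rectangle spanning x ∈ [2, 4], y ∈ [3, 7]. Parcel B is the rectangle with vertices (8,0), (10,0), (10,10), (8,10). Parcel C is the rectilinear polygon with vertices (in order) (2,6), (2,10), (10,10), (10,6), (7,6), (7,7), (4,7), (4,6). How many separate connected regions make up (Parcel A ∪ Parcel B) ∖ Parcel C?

(Parcel A ∪ Parcel B) ∖ Parcel C splits into 2 disjoint pieces (area 6, area 12).

2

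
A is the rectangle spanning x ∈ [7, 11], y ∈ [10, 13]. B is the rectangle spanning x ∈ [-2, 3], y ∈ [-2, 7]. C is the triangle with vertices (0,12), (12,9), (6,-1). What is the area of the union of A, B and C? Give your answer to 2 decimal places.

By inclusion–exclusion:
Individual areas: |A| = 12, |B| = 45, |C| = 69.
|A∩B| = 0 (no overlap).
|A∩C| = 0.125.
|B∩C| = 0.5192.
|A∩B∩C| = 0.
|A ∪ B ∪ C| = 126 − 0.6442 + 0 = 125.36.

125.36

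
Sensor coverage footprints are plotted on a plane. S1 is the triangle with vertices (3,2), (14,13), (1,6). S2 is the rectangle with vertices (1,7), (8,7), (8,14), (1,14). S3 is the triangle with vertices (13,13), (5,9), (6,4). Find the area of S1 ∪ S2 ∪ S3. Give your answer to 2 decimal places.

By inclusion–exclusion:
Individual areas: |S1| = 33, |S2| = 49, |S3| = 22.
|S1∩S2| = 7.1209.
|S1∩S3| = 14.8868.
|S2∩S3| = 7.85.
|S1∩S2∩S3| = 5.5493.
|S1 ∪ S2 ∪ S3| = 104 − 29.8577 + 5.5493 = 79.69.

79.69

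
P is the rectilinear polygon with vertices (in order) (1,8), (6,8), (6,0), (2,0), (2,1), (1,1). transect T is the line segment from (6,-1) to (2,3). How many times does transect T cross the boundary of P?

1

The segment meets the boundary at (5,0).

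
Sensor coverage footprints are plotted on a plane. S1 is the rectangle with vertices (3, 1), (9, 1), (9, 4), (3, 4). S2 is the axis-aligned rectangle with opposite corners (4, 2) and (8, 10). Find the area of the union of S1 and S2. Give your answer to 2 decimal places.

42.00

By inclusion–exclusion:
Individual areas: |S1| = 18, |S2| = 32.
|S1∩S2|: x∈[4,8], y∈[2,4] → 4·2 = 8.
|S1 ∪ S2| = 50 − 8 = 42.00.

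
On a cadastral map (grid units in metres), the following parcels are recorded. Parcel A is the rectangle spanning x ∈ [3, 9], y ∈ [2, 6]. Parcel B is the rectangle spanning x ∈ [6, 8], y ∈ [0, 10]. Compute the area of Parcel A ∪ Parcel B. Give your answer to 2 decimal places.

By inclusion–exclusion:
Individual areas: |Parcel A| = 24, |Parcel B| = 20.
|Parcel A∩Parcel B|: x∈[6,8], y∈[2,6] → 2·4 = 8.
|Parcel A ∪ Parcel B| = 44 − 8 = 36.00.

36.00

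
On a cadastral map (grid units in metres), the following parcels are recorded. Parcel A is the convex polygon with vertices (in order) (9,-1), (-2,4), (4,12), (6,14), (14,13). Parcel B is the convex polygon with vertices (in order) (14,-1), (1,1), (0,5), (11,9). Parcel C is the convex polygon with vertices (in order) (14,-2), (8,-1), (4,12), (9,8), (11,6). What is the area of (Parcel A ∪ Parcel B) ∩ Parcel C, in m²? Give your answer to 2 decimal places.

52.11

The region (Parcel A ∪ Parcel B) ∩ Parcel C is the polygon with vertices (9.26,-0.271), (9,-1), (7.837,-0.471), (4,12), (9,8), (11,6), (13.602,-0.939).
By the shoelace formula its area is 52.11.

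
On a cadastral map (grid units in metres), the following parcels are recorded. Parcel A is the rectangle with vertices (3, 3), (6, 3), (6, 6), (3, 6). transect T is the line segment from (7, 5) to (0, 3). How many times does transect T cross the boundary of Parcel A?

The segment meets the boundary at (3,3.857), (6,4.714).

2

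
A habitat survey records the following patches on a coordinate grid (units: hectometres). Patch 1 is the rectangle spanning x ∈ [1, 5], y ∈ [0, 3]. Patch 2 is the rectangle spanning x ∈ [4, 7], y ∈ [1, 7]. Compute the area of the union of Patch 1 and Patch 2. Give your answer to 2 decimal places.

By inclusion–exclusion:
Individual areas: |Patch 1| = 12, |Patch 2| = 18.
|Patch 1∩Patch 2|: x∈[4,5], y∈[1,3] → 1·2 = 2.
|Patch 1 ∪ Patch 2| = 30 − 2 = 28.00.

28.00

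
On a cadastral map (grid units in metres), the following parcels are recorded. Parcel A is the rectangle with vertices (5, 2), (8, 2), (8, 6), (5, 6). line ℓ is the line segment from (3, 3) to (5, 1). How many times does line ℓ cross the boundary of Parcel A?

The segment lies entirely outside Parcel A and never meets its boundary.

0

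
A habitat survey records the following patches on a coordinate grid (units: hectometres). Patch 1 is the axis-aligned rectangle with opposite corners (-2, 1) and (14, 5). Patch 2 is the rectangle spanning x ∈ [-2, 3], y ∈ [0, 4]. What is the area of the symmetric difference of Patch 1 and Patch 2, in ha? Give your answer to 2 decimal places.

54.00

|Patch 1∩Patch 2|: x∈[-2,3], y∈[1,4] → 5·3 = 15.
|Patch 1 △ Patch 2| = |Patch 1| + |Patch 2| − 2·|Patch 1∩Patch 2| = 64 + 20 − 30 = 54.00.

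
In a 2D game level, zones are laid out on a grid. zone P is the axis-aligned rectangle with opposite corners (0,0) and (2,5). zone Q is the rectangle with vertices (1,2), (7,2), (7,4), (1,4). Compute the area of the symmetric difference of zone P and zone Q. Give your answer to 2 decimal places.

|zone P∩zone Q|: x∈[1,2], y∈[2,4] → 1·2 = 2.
|zone P △ zone Q| = |zone P| + |zone Q| − 2·|zone P∩zone Q| = 10 + 12 − 4 = 18.00.

18.00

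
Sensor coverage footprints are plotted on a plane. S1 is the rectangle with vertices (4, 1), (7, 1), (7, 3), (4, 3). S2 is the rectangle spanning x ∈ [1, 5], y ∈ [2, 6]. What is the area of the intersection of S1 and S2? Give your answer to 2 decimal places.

1.00

|S1∩S2|: x∈[4,5], y∈[2,3] → 1·1 = 1.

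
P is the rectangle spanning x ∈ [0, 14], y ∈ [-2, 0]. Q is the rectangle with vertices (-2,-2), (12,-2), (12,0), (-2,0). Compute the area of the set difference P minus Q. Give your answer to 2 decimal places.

4.00

|P∩Q|: x∈[0,12], y∈[-2,0] → 12·2 = 24.
|P| = 28.
|P ∖ Q| = |P| − |P∩Q| = 28 − 24 = 4.00.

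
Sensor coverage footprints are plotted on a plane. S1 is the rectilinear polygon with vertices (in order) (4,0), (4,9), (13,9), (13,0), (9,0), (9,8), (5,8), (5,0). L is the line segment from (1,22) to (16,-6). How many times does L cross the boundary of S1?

The segment meets the boundary at (12.786,0), (9,7.067), (8.5,8), (7.964,9).

4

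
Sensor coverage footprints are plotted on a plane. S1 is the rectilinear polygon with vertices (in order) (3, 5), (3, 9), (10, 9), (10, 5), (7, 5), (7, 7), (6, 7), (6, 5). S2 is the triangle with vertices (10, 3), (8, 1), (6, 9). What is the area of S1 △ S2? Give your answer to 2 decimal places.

30.33

|S1| = 26, |S2| = 10, |S1∩S2| = 2.8333.
|S1 △ S2| = |S1| + |S2| − 2·|S1∩S2| = 26 + 10 − 5.6667 = 30.33.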